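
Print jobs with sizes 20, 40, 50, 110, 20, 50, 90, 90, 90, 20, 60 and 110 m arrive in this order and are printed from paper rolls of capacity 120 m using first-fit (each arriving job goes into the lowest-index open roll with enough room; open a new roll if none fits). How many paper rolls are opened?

  20 → roll 1 (new)  [load 20/120]
  40 → roll 1  [load 60/120]
  50 → roll 1  [load 110/120]
  110 → roll 2 (new)  [load 110/120]
  20 → roll 3 (new)  [load 20/120]
  50 → roll 3  [load 70/120]
  90 → roll 4 (new)  [load 90/120]
  90 → roll 5 (new)  [load 90/120]
  90 → roll 6 (new)  [load 90/120]
  20 → roll 3  [load 90/120]
  60 → roll 7 (new)  [load 60/120]
  110 → roll 8 (new)  [load 110/120]
8 paper rolls opened.

8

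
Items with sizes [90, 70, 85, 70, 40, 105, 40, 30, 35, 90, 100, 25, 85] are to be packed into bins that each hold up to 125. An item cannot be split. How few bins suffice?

8

Total = 105 + 100 + 90 + 90 + 85 + 85 + 70 + 70 + 40 + 40 + 35 + 30 + 25 = 865.
Lower bound: ⌈865/125⌉ = 7 bins.
Also, 8 items each exceed 125/2, and no two of those can share a bin, so at least 8 bins are needed.
A packing using 8 bins:
  bin 1: 105 = 105
  bin 2: 100 + 25 = 125
  bin 3: 90 + 35 = 125
  bin 4: 90 + 30 = 120
  bin 5: 85 + 40 = 125
  bin 6: 85 + 40 = 125
  bin 7: 70 = 70
  bin 8: 70 = 70
This matches the lower bound, so 8 is optimal.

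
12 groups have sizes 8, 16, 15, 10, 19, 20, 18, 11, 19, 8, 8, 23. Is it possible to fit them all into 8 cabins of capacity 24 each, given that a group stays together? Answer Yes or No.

Total = 175; ⌈175/24⌉ = 8.
The bound of 8 does not rule out 8, but exhaustive search shows no assignment into 8 cabins of capacity 24 exists — the minimum is 9.

No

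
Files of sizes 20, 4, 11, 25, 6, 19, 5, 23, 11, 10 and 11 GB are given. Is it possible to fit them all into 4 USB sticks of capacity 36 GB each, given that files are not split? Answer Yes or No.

No

Total = 145 GB; ⌈145/36⌉ = 5.
At least 5 USB sticks are required, but only 4 are allowed.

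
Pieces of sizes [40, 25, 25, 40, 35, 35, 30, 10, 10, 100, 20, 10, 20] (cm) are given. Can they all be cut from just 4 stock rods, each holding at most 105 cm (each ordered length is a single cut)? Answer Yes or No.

Yes

A valid assignment using 4 stock rods:
  stock rod 1: 100 = 100
  stock rod 2: 40 + 40 + 25 = 105
  stock rod 3: 35 + 35 + 30 = 100
  stock rod 4: 25 + 20 + 20 + 10 + 10 + 10 = 95
Every load is within 105 cm, so 4 stock rods suffice.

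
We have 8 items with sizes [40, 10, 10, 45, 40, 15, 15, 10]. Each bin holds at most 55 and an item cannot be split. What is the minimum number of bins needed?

4

Total = 45 + 40 + 40 + 15 + 15 + 10 + 10 + 10 = 185.
Lower bound: ⌈185/55⌉ = 4 bins.
A packing using 4 bins:
  bin 1: 45 + 10 = 55
  bin 2: 40 + 15 = 55
  bin 3: 40 + 15 = 55
  bin 4: 10 + 10 = 20
This matches the lower bound, so 4 is optimal.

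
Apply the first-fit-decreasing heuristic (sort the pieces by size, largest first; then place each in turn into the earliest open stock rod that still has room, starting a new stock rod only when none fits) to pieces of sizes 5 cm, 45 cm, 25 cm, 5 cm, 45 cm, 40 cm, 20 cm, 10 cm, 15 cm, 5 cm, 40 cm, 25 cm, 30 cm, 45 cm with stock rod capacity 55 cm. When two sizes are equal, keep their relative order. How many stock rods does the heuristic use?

7

Sorted descending: 45, 45, 45, 40, 40, 30, 25, 25, 20, 15, 10, 5, 5, 5.
  45 → stock rod 1 (new)  [load 45/55]
  45 → stock rod 2 (new)  [load 45/55]
  45 → stock rod 3 (new)  [load 45/55]
  40 → stock rod 4 (new)  [load 40/55]
  40 → stock rod 5 (new)  [load 40/55]
  30 → stock rod 6 (new)  [load 30/55]
  25 → stock rod 6  [load 55/55]
  25 → stock rod 7 (new)  [load 25/55]
  20 → stock rod 7  [load 45/55]
  15 → stock rod 4  [load 55/55]
  10 → stock rod 1  [load 55/55]
  5 → stock rod 2  [load 50/55]
  5 → stock rod 2  [load 55/55]
  5 → stock rod 3  [load 50/55]
7 stock rods opened.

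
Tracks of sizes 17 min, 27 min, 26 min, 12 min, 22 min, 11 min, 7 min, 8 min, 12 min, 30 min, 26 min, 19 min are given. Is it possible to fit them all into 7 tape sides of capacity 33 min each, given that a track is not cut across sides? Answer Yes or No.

No

Total = 217 min; ⌈217/33⌉ = 7.
The bound of 7 does not rule out 7, but exhaustive search shows no assignment into 7 tape sides of capacity 33 min exists — the minimum is 8.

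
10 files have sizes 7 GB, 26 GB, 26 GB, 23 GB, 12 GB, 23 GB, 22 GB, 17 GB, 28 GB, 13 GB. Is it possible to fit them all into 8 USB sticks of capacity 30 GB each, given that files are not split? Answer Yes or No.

A valid assignment using 8 USB sticks:
  USB stick 1: 28 = 28
  USB stick 2: 26 = 26
  USB stick 3: 26 = 26
  USB stick 4: 23 + 7 = 30
  USB stick 5: 23 = 23
  USB stick 6: 22 = 22
  USB stick 7: 17 + 13 = 30
  USB stick 8: 12 = 12
Every load is within 30 GB, so 8 USB sticks suffice.

Yes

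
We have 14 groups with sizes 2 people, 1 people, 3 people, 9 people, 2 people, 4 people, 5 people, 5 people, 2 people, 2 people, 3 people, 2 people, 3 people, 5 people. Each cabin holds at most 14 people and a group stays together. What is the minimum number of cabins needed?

Total = 9 + 5 + 5 + 5 + 4 + 3 + 3 + 3 + 2 + 2 + 2 + 2 + 2 + 1 = 48 people.
Lower bound: ⌈48/14⌉ = 4 cabins.
A packing using 4 cabins:
  cabin 1: 9 + 5 = 14
  cabin 2: 5 + 5 + 4 = 14
  cabin 3: 3 + 3 + 3 + 2 + 2 + 1 = 14
  cabin 4: 2 + 2 + 2 = 6
This matches the lower bound, so 4 is optimal.

4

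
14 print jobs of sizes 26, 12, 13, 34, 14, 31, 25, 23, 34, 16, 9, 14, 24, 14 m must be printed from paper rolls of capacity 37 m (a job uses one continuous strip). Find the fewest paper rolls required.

Total = 34 + 34 + 31 + 26 + 25 + 24 + 23 + 16 + 14 + 14 + 14 + 13 + 12 + 9 = 289 m.
Lower bound: ⌈289/37⌉ = 8 paper rolls.
A packing using 9 paper rolls:
  roll 1: 34 = 34
  roll 2: 34 = 34
  roll 3: 31 = 31
  roll 4: 26 + 9 = 35
  roll 5: 25 + 12 = 37
  roll 6: 24 + 13 = 37
  roll 7: 23 + 14 = 37
  roll 8: 16 + 14 = 30
  roll 9: 14 = 14
No arrangement into 8 paper rolls stays within capacity, so 9 is optimal.

9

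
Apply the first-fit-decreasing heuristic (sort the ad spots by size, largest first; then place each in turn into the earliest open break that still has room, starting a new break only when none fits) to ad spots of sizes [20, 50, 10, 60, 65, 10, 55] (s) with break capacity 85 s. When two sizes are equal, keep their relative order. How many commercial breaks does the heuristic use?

4

Sorted descending: 65, 60, 55, 50, 20, 10, 10.
  65 → break 1 (new)  [load 65/85]
  60 → break 2 (new)  [load 60/85]
  55 → break 3 (new)  [load 55/85]
  50 → break 4 (new)  [load 50/85]
  20 → break 1  [load 85/85]
  10 → break 2  [load 70/85]
  10 → break 2  [load 80/85]
4 commercial breaks opened.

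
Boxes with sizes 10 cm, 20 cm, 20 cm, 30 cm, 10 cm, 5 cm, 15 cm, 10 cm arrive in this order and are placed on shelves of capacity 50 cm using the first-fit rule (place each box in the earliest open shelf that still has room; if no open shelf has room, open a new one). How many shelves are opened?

3

  10 → shelf 1 (new)  [load 10/50]
  20 → shelf 1  [load 30/50]
  20 → shelf 1  [load 50/50]
  30 → shelf 2 (new)  [load 30/50]
  10 → shelf 2  [load 40/50]
  5 → shelf 2  [load 45/50]
  15 → shelf 3 (new)  [load 15/50]
  10 → shelf 3  [load 25/50]
3 shelves opened.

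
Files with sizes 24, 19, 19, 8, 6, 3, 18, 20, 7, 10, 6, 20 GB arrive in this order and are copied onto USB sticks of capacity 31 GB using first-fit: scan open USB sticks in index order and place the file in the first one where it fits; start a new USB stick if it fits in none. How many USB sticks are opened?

  24 → USB stick 1 (new)  [load 24/31]
  19 → USB stick 2 (new)  [load 19/31]
  19 → USB stick 3 (new)  [load 19/31]
  8 → USB stick 2  [load 27/31]
  6 → USB stick 1  [load 30/31]
  3 → USB stick 2  [load 30/31]
  18 → USB stick 4 (new)  [load 18/31]
  20 → USB stick 5 (new)  [load 20/31]
  7 → USB stick 3  [load 26/31]
  10 → USB stick 4  [load 28/31]
  6 → USB stick 5  [load 26/31]
  20 → USB stick 6 (new)  [load 20/31]
6 USB sticks opened.

6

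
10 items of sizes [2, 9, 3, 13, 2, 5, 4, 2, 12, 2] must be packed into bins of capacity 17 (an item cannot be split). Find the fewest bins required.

4

Total = 13 + 12 + 9 + 5 + 4 + 3 + 2 + 2 + 2 + 2 = 54.
Lower bound: ⌈54/17⌉ = 4 bins.
A packing using 4 bins:
  bin 1: 13 + 4 = 17
  bin 2: 12 + 5 = 17
  bin 3: 9 + 3 + 2 + 2 = 16
  bin 4: 2 + 2 = 4
This matches the lower bound, so 4 is optimal.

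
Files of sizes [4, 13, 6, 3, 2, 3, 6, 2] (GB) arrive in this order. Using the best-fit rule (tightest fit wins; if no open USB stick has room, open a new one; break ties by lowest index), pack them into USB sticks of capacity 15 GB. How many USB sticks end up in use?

3

  4 → USB stick 1 (new)  [load 4/15]
  13 → USB stick 2 (new)  [load 13/15]
  6 → USB stick 1  [load 10/15]
  3 → USB stick 1  [load 13/15]
  2 → USB stick 1  [load 15/15]
  3 → USB stick 3 (new)  [load 3/15]
  6 → USB stick 3  [load 9/15]
  2 → USB stick 2  [load 15/15]
3 USB sticks opened.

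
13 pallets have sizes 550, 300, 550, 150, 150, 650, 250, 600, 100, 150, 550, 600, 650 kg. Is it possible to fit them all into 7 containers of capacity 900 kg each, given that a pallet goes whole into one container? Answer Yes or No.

Yes

A valid assignment using 7 containers:
  container 1: 650 + 250 = 900
  container 2: 650 + 150 + 100 = 900
  container 3: 600 + 300 = 900
  container 4: 600 + 150 + 150 = 900
  container 5: 550 = 550
  container 6: 550 = 550
  container 7: 550 = 550
Every load is within 900 kg, so 7 containers suffice.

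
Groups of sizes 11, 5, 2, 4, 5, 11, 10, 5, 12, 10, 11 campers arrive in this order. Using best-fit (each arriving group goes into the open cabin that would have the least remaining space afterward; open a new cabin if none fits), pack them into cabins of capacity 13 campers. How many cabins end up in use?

  11 → cabin 1 (new)  [load 11/13]
  5 → cabin 2 (new)  [load 5/13]
  2 → cabin 1  [load 13/13]
  4 → cabin 2  [load 9/13]
  5 → cabin 3 (new)  [load 5/13]
  11 → cabin 4 (new)  [load 11/13]
  10 → cabin 5 (new)  [load 10/13]
  5 → cabin 3  [load 10/13]
  12 → cabin 6 (new)  [load 12/13]
  10 → cabin 7 (new)  [load 10/13]
  11 → cabin 8 (new)  [load 11/13]
8 cabins opened.

8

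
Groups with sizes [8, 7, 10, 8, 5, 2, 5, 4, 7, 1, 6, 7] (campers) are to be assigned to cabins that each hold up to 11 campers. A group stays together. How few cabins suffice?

8

Total = 10 + 8 + 8 + 7 + 7 + 7 + 6 + 5 + 5 + 4 + 2 + 1 = 70 campers.
Lower bound: ⌈70/11⌉ = 7 cabins.
A packing using 8 cabins:
  cabin 1: 10 + 1 = 11
  cabin 2: 8 + 2 = 10
  cabin 3: 8 = 8
  cabin 4: 7 + 4 = 11
  cabin 5: 7 = 7
  cabin 6: 7 = 7
  cabin 7: 6 + 5 = 11
  cabin 8: 5 = 5
No arrangement into 7 cabins stays within capacity, so 8 is optimal.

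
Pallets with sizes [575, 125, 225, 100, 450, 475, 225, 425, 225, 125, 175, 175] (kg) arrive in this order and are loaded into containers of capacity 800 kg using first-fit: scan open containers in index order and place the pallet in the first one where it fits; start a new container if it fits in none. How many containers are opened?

  575 → container 1 (new)  [load 575/800]
  125 → container 1  [load 700/800]
  225 → container 2 (new)  [load 225/800]
  100 → container 1  [load 800/800]
  450 → container 2  [load 675/800]
  475 → container 3 (new)  [load 475/800]
  225 → container 3  [load 700/800]
  425 → container 4 (new)  [load 425/800]
  225 → container 4  [load 650/800]
  125 → container 2  [load 800/800]
  175 → container 5 (new)  [load 175/800]
  175 → container 5  [load 350/800]
5 containers opened.

5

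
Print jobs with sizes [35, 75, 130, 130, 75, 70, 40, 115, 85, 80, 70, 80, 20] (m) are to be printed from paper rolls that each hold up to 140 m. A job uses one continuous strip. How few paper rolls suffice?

Total = 130 + 130 + 115 + 85 + 80 + 80 + 75 + 75 + 70 + 70 + 40 + 35 + 20 = 1005 m.
Lower bound: ⌈1005/140⌉ = 8 paper rolls.
A packing using 9 paper rolls:
  roll 1: 130 = 130
  roll 2: 130 = 130
  roll 3: 115 + 20 = 135
  roll 4: 85 + 40 = 125
  roll 5: 80 + 35 = 115
  roll 6: 80 = 80
  roll 7: 75 = 75
  roll 8: 75 = 75
  roll 9: 70 + 70 = 140
No arrangement into 8 paper rolls stays within capacity, so 9 is optimal.

9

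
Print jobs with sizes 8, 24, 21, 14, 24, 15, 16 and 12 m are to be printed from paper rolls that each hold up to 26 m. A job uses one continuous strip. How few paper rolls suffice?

Total = 24 + 24 + 21 + 16 + 15 + 14 + 12 + 8 = 134 m.
Lower bound: ⌈134/26⌉ = 6 paper rolls.
A packing using 6 paper rolls:
  roll 1: 24 = 24
  roll 2: 24 = 24
  roll 3: 21 = 21
  roll 4: 16 + 8 = 24
  roll 5: 15 = 15
  roll 6: 14 + 12 = 26
This matches the lower bound, so 6 is optimal.

6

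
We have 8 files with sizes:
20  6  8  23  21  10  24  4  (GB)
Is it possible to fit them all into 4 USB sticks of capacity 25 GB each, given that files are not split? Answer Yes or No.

Total = 116 GB; ⌈116/25⌉ = 5.
At least 5 USB sticks are required, but only 4 are allowed.

No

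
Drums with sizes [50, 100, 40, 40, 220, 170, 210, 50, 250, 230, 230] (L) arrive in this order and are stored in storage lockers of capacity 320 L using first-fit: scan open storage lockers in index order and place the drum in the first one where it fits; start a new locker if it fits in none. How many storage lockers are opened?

  50 → locker 1 (new)  [load 50/320]
  100 → locker 1  [load 150/320]
  40 → locker 1  [load 190/320]
  40 → locker 1  [load 230/320]
  220 → locker 2 (new)  [load 220/320]
  170 → locker 3 (new)  [load 170/320]
  210 → locker 4 (new)  [load 210/320]
  50 → locker 1  [load 280/320]
  250 → locker 5 (new)  [load 250/320]
  230 → locker 6 (new)  [load 230/320]
  230 → locker 7 (new)  [load 230/320]
7 storage lockers opened.

7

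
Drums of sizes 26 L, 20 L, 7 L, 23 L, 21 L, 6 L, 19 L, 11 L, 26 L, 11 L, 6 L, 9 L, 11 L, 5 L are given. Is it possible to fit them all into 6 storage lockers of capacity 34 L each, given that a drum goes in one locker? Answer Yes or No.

Total = 201 L; ⌈201/34⌉ = 6.
The bound of 6 does not rule out 6, but exhaustive search shows no assignment into 6 storage lockers of capacity 34 L exists — the minimum is 7.

No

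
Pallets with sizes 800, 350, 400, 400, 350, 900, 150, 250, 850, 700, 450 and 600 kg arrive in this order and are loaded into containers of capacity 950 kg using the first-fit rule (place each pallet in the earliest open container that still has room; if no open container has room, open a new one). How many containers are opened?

  800 → container 1 (new)  [load 800/950]
  350 → container 2 (new)  [load 350/950]
  400 → container 2  [load 750/950]
  400 → container 3 (new)  [load 400/950]
  350 → container 3  [load 750/950]
  900 → container 4 (new)  [load 900/950]
  150 → container 1  [load 950/950]
  250 → container 5 (new)  [load 250/950]
  850 → container 6 (new)  [load 850/950]
  700 → container 5  [load 950/950]
  450 → container 7 (new)  [load 450/950]
  600 → container 8 (new)  [load 600/950]
8 containers opened.

8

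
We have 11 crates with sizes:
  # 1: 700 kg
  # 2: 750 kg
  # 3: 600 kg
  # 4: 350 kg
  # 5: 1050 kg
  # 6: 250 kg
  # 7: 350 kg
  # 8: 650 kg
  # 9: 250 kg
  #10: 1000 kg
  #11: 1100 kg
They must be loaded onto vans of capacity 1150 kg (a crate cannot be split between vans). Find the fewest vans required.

7

Total = 1100 + 1050 + 1000 + 750 + 700 + 650 + 600 + 350 + 350 + 250 + 250 = 7050 kg.
Lower bound: ⌈7050/1150⌉ = 7 vans.
A packing using 7 vans:
  van 1: 1100 = 1100
  van 2: 1050 = 1050
  van 3: 1000 = 1000
  van 4: 750 + 350 = 1100
  van 5: 700 + 350 = 1050
  van 6: 650 + 250 + 250 = 1150
  van 7: 600 = 600
This matches the lower bound, so 7 is optimal.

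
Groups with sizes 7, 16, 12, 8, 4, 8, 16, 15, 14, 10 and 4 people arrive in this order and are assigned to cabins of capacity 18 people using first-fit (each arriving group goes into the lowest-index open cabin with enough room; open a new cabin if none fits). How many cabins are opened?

7

  7 → cabin 1 (new)  [load 7/18]
  16 → cabin 2 (new)  [load 16/18]
  12 → cabin 3 (new)  [load 12/18]
  8 → cabin 1  [load 15/18]
  4 → cabin 3  [load 16/18]
  8 → cabin 4 (new)  [load 8/18]
  16 → cabin 5 (new)  [load 16/18]
  15 → cabin 6 (new)  [load 15/18]
  14 → cabin 7 (new)  [load 14/18]
  10 → cabin 4  [load 18/18]
  4 → cabin 7  [load 18/18]
7 cabins opened.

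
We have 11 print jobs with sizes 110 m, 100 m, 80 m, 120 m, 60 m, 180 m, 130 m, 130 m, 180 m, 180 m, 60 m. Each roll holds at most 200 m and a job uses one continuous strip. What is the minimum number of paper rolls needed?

Total = 180 + 180 + 180 + 130 + 130 + 120 + 110 + 100 + 80 + 60 + 60 = 1330 m.
Lower bound: ⌈1330/200⌉ = 7 paper rolls.
A packing using 8 paper rolls:
  roll 1: 180 = 180
  roll 2: 180 = 180
  roll 3: 180 = 180
  roll 4: 130 + 60 = 190
  roll 5: 130 + 60 = 190
  roll 6: 120 + 80 = 200
  roll 7: 110 = 110
  roll 8: 100 = 100
No arrangement into 7 paper rolls stays within capacity, so 8 is optimal.

8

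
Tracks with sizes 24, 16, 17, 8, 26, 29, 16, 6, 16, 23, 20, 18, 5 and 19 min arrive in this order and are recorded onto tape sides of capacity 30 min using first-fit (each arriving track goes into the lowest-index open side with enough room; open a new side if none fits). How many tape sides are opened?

  24 → side 1 (new)  [load 24/30]
  16 → side 2 (new)  [load 16/30]
  17 → side 3 (new)  [load 17/30]
  8 → side 2  [load 24/30]
  26 → side 4 (new)  [load 26/30]
  29 → side 5 (new)  [load 29/30]
  16 → side 6 (new)  [load 16/30]
  6 → side 1  [load 30/30]
  16 → side 7 (new)  [load 16/30]
  23 → side 8 (new)  [load 23/30]
  20 → side 9 (new)  [load 20/30]
  18 → side 10 (new)  [load 18/30]
  5 → side 2  [load 29/30]
  19 → side 11 (new)  [load 19/30]
11 tape sides opened.

11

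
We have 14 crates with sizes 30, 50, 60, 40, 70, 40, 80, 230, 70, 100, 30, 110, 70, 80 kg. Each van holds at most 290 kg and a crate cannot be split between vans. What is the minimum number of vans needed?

4

Total = 230 + 110 + 100 + 80 + 80 + 70 + 70 + 70 + 60 + 50 + 40 + 40 + 30 + 30 = 1060 kg.
Lower bound: ⌈1060/290⌉ = 4 vans.
A packing using 4 vans:
  van 1: 230 + 60 = 290
  van 2: 110 + 100 + 80 = 290
  van 3: 80 + 70 + 70 + 70 = 290
  van 4: 50 + 40 + 40 + 30 + 30 = 190
This matches the lower bound, so 4 is optimal.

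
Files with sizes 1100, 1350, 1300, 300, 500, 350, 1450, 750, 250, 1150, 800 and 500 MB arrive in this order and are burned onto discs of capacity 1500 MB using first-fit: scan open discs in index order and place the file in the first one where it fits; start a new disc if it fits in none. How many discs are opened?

  1100 → disc 1 (new)  [load 1100/1500]
  1350 → disc 2 (new)  [load 1350/1500]
  1300 → disc 3 (new)  [load 1300/1500]
  300 → disc 1  [load 1400/1500]
  500 → disc 4 (new)  [load 500/1500]
  350 → disc 4  [load 850/1500]
  1450 → disc 5 (new)  [load 1450/1500]
  750 → disc 6 (new)  [load 750/1500]
  250 → disc 4  [load 1100/1500]
  1150 → disc 7 (new)  [load 1150/1500]
  800 → disc 8 (new)  [load 800/1500]
  500 → disc 6  [load 1250/1500]
8 discs opened.

8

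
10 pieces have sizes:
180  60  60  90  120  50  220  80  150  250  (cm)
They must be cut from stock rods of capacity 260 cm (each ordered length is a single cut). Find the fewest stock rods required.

6

Total = 250 + 220 + 180 + 150 + 120 + 90 + 80 + 60 + 60 + 50 = 1260 cm.
Lower bound: ⌈1260/260⌉ = 5 stock rods.
A packing using 6 stock rods:
  stock rod 1: 250 = 250
  stock rod 2: 220 = 220
  stock rod 3: 180 + 80 = 260
  stock rod 4: 150 + 90 = 240
  stock rod 5: 120 + 60 + 60 = 240
  stock rod 6: 50 = 50
No arrangement into 5 stock rods stays within capacity, so 6 is optimal.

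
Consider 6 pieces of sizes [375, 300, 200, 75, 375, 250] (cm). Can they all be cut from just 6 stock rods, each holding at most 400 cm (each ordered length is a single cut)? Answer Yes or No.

A valid assignment using 5 stock rods:
  stock rod 1: 375 = 375
  stock rod 2: 375 = 375
  stock rod 3: 300 + 75 = 375
  stock rod 4: 250 = 250
  stock rod 5: 200 = 200
That uses only 5 ≤ 6, so 6 stock rods are enough.

Yes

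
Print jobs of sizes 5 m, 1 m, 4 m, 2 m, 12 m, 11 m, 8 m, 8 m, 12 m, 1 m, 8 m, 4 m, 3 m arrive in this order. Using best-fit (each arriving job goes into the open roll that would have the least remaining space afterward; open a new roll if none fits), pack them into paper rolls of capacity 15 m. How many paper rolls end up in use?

7

  5 → roll 1 (new)  [load 5/15]
  1 → roll 1  [load 6/15]
  4 → roll 1  [load 10/15]
  2 → roll 1  [load 12/15]
  12 → roll 2 (new)  [load 12/15]
  11 → roll 3 (new)  [load 11/15]
  8 → roll 4 (new)  [load 8/15]
  8 → roll 5 (new)  [load 8/15]
  12 → roll 6 (new)  [load 12/15]
  1 → roll 1  [load 13/15]
  8 → roll 7 (new)  [load 8/15]
  4 → roll 3  [load 15/15]
  3 → roll 2  [load 15/15]
7 paper rolls opened.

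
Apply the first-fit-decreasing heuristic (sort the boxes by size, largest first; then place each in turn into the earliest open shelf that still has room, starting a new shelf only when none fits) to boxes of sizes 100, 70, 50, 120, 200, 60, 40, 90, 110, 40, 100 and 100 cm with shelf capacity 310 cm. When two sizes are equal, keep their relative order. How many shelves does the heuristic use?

4

Sorted descending: 200, 120, 110, 100, 100, 100, 90, 70, 60, 50, 40, 40.
  200 → shelf 1 (new)  [load 200/310]
  120 → shelf 2 (new)  [load 120/310]
  110 → shelf 1  [load 310/310]
  100 → shelf 2  [load 220/310]
  100 → shelf 3 (new)  [load 100/310]
  100 → shelf 3  [load 200/310]
  90 → shelf 2  [load 310/310]
  70 → shelf 3  [load 270/310]
  60 → shelf 4 (new)  [load 60/310]
  50 → shelf 4  [load 110/310]
  40 → shelf 3  [load 310/310]
  40 → shelf 4  [load 150/310]
4 shelves opened.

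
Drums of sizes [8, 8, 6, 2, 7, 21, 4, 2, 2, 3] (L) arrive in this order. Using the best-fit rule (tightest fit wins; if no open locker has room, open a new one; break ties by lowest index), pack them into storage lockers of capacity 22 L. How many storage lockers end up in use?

3

  8 → locker 1 (new)  [load 8/22]
  8 → locker 1  [load 16/22]
  6 → locker 1  [load 22/22]
  2 → locker 2 (new)  [load 2/22]
  7 → locker 2  [load 9/22]
  21 → locker 3 (new)  [load 21/22]
  4 → locker 2  [load 13/22]
  2 → locker 2  [load 15/22]
  2 → locker 2  [load 17/22]
  3 → locker 2  [load 20/22]
3 storage lockers opened.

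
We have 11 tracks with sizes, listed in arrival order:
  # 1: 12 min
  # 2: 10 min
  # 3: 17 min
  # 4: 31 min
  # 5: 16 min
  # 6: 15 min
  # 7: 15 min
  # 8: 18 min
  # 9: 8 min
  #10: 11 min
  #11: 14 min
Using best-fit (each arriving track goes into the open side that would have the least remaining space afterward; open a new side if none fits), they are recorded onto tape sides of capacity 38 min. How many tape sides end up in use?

  12 → side 1 (new)  [load 12/38]
  10 → side 1  [load 22/38]
  17 → side 2 (new)  [load 17/38]
  31 → side 3 (new)  [load 31/38]
  16 → side 1  [load 38/38]
  15 → side 2  [load 32/38]
  15 → side 4 (new)  [load 15/38]
  18 → side 4  [load 33/38]
  8 → side 5 (new)  [load 8/38]
  11 → side 5  [load 19/38]
  14 → side 5  [load 33/38]
5 tape sides opened.

5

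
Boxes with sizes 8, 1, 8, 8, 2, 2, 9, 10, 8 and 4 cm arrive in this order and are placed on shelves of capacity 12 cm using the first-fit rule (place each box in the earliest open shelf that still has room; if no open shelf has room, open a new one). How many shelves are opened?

6

  8 → shelf 1 (new)  [load 8/12]
  1 → shelf 1  [load 9/12]
  8 → shelf 2 (new)  [load 8/12]
  8 → shelf 3 (new)  [load 8/12]
  2 → shelf 1  [load 11/12]
  2 → shelf 2  [load 10/12]
  9 → shelf 4 (new)  [load 9/12]
  10 → shelf 5 (new)  [load 10/12]
  8 → shelf 6 (new)  [load 8/12]
  4 → shelf 3  [load 12/12]
6 shelves opened.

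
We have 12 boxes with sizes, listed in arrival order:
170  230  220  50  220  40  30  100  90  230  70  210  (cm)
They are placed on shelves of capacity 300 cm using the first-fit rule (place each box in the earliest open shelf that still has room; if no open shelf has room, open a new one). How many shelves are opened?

  170 → shelf 1 (new)  [load 170/300]
  230 → shelf 2 (new)  [load 230/300]
  220 → shelf 3 (new)  [load 220/300]
  50 → shelf 1  [load 220/300]
  220 → shelf 4 (new)  [load 220/300]
  40 → shelf 1  [load 260/300]
  30 → shelf 1  [load 290/300]
  100 → shelf 5 (new)  [load 100/300]
  90 → shelf 5  [load 190/300]
  230 → shelf 6 (new)  [load 230/300]
  70 → shelf 2  [load 300/300]
  210 → shelf 7 (new)  [load 210/300]
7 shelves opened.

7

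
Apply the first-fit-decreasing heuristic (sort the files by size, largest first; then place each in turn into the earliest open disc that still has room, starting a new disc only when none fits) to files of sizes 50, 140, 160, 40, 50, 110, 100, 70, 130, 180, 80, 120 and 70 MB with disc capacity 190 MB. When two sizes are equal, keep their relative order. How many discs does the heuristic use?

Sorted descending: 180, 160, 140, 130, 120, 110, 100, 80, 70, 70, 50, 50, 40.
  180 → disc 1 (new)  [load 180/190]
  160 → disc 2 (new)  [load 160/190]
  140 → disc 3 (new)  [load 140/190]
  130 → disc 4 (new)  [load 130/190]
  120 → disc 5 (new)  [load 120/190]
  110 → disc 6 (new)  [load 110/190]
  100 → disc 7 (new)  [load 100/190]
  80 → disc 6  [load 190/190]
  70 → disc 5  [load 190/190]
  70 → disc 7  [load 170/190]
  50 → disc 3  [load 190/190]
  50 → disc 4  [load 180/190]
  40 → disc 8 (new)  [load 40/190]
8 discs opened.

8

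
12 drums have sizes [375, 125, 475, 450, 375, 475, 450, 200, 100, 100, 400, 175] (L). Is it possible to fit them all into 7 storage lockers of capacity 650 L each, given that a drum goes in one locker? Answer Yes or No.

A valid assignment using 7 storage lockers:
  locker 1: 475 + 175 = 650
  locker 2: 475 + 125 = 600
  locker 3: 450 + 200 = 650
  locker 4: 450 + 100 + 100 = 650
  locker 5: 400 = 400
  locker 6: 375 = 375
  locker 7: 375 = 375
Every load is within 650 L, so 7 storage lockers suffice.

Yes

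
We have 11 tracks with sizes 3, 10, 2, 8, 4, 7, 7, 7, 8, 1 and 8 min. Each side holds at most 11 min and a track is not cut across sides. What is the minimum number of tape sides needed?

Total = 10 + 8 + 8 + 8 + 7 + 7 + 7 + 4 + 3 + 2 + 1 = 65 min.
Lower bound: ⌈65/11⌉ = 6 tape sides.
Also, 7 tracks each exceed 11/2 min, and no two of those can share a side, so at least 7 tape sides are needed.
A packing using 7 tape sides:
  side 1: 10 + 1 = 11
  side 2: 8 + 3 = 11
  side 3: 8 + 2 = 10
  side 4: 8 = 8
  side 5: 7 + 4 = 11
  side 6: 7 = 7
  side 7: 7 = 7
This matches the lower bound, so 7 is optimal.

7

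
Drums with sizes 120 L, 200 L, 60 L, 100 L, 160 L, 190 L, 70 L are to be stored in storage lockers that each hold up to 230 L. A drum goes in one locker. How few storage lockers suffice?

5

Total = 200 + 190 + 160 + 120 + 100 + 70 + 60 = 900 L.
Lower bound: ⌈900/230⌉ = 4 storage lockers.
A packing using 5 storage lockers:
  locker 1: 200 = 200
  locker 2: 190 = 190
  locker 3: 160 + 70 = 230
  locker 4: 120 + 100 = 220
  locker 5: 60 = 60
No arrangement into 4 storage lockers stays within capacity, so 5 is optimal.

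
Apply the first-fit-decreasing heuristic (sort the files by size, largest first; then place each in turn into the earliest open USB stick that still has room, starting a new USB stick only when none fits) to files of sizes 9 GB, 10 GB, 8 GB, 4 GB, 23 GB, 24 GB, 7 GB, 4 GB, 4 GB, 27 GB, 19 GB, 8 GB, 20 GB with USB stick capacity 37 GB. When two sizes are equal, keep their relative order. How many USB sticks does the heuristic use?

Sorted descending: 27, 24, 23, 20, 19, 10, 9, 8, 8, 7, 4, 4, 4.
  27 → USB stick 1 (new)  [load 27/37]
  24 → USB stick 2 (new)  [load 24/37]
  23 → USB stick 3 (new)  [load 23/37]
  20 → USB stick 4 (new)  [load 20/37]
  19 → USB stick 5 (new)  [load 19/37]
  10 → USB stick 1  [load 37/37]
  9 → USB stick 2  [load 33/37]
  8 → USB stick 3  [load 31/37]
  8 → USB stick 4  [load 28/37]
  7 → USB stick 4  [load 35/37]
  4 → USB stick 2  [load 37/37]
  4 → USB stick 3  [load 35/37]
  4 → USB stick 5  [load 23/37]
5 USB sticks opened.

5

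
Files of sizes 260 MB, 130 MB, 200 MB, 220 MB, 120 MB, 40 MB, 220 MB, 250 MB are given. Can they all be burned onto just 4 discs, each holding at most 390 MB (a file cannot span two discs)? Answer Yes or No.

Total = 1440 MB; ⌈1440/390⌉ = 4.
5 files each exceed half the capacity and cannot share a disc, forcing at least 5 discs.
At least 5 discs are required, but only 4 are allowed.

No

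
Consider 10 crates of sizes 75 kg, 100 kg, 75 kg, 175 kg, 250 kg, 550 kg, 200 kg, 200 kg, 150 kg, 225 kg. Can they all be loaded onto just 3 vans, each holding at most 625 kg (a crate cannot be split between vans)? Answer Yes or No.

Total = 2000 kg; ⌈2000/625⌉ = 4.
At least 4 vans are required, but only 3 are allowed.

No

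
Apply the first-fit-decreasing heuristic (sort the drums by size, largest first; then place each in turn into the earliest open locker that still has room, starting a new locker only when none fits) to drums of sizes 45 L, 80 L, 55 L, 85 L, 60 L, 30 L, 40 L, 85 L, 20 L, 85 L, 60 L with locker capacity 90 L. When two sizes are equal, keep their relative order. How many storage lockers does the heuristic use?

8

Sorted descending: 85, 85, 85, 80, 60, 60, 55, 45, 40, 30, 20.
  85 → locker 1 (new)  [load 85/90]
  85 → locker 2 (new)  [load 85/90]
  85 → locker 3 (new)  [load 85/90]
  80 → locker 4 (new)  [load 80/90]
  60 → locker 5 (new)  [load 60/90]
  60 → locker 6 (new)  [load 60/90]
  55 → locker 7 (new)  [load 55/90]
  45 → locker 8 (new)  [load 45/90]
  40 → locker 8  [load 85/90]
  30 → locker 5  [load 90/90]
  20 → locker 6  [load 80/90]
8 storage lockers opened.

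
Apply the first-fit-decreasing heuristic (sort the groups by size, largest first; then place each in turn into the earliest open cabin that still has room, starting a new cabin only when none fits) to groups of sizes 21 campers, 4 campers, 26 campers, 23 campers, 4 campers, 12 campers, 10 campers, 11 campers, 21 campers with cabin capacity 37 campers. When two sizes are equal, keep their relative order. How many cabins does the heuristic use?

4

Sorted descending: 26, 23, 21, 21, 12, 11, 10, 4, 4.
  26 → cabin 1 (new)  [load 26/37]
  23 → cabin 2 (new)  [load 23/37]
  21 → cabin 3 (new)  [load 21/37]
  21 → cabin 4 (new)  [load 21/37]
  12 → cabin 2  [load 35/37]
  11 → cabin 1  [load 37/37]
  10 → cabin 3  [load 31/37]
  4 → cabin 3  [load 35/37]
  4 → cabin 4  [load 25/37]
4 cabins opened.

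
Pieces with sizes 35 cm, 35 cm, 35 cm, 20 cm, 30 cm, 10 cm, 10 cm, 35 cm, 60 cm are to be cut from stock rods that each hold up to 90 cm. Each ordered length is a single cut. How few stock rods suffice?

3

Total = 60 + 35 + 35 + 35 + 35 + 30 + 20 + 10 + 10 = 270 cm.
Lower bound: ⌈270/90⌉ = 3 stock rods.
A packing using 3 stock rods:
  stock rod 1: 60 + 30 = 90
  stock rod 2: 35 + 35 + 20 = 90
  stock rod 3: 35 + 35 + 10 + 10 = 90
This matches the lower bound, so 3 is optimal.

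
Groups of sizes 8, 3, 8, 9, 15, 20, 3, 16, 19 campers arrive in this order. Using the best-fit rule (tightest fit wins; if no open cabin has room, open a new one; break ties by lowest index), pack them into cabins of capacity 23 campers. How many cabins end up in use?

  8 → cabin 1 (new)  [load 8/23]
  3 → cabin 1  [load 11/23]
  8 → cabin 1  [load 19/23]
  9 → cabin 2 (new)  [load 9/23]
  15 → cabin 3 (new)  [load 15/23]
  20 → cabin 4 (new)  [load 20/23]
  3 → cabin 4  [load 23/23]
  16 → cabin 5 (new)  [load 16/23]
  19 → cabin 6 (new)  [load 19/23]
6 cabins opened.

6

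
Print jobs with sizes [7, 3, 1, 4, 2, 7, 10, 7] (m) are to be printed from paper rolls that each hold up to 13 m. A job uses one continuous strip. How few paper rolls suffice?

4

Total = 10 + 7 + 7 + 7 + 4 + 3 + 2 + 1 = 41 m.
Lower bound: ⌈41/13⌉ = 4 paper rolls.
A packing using 4 paper rolls:
  roll 1: 10 + 3 = 13
  roll 2: 7 + 4 + 2 = 13
  roll 3: 7 + 1 = 8
  roll 4: 7 = 7
This matches the lower bound, so 4 is optimal.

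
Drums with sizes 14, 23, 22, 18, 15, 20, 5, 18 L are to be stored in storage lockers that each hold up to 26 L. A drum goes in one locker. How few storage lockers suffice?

Total = 23 + 22 + 20 + 18 + 18 + 15 + 14 + 5 = 135 L.
Lower bound: ⌈135/26⌉ = 6 storage lockers.
Also, 7 drums each exceed 13 L, and no two of those can share a locker, so at least 7 storage lockers are needed.
A packing using 7 storage lockers:
  locker 1: 23 = 23
  locker 2: 22 = 22
  locker 3: 20 + 5 = 25
  locker 4: 18 = 18
  locker 5: 18 = 18
  locker 6: 15 = 15
  locker 7: 14 = 14
This matches the lower bound, so 7 is optimal.

7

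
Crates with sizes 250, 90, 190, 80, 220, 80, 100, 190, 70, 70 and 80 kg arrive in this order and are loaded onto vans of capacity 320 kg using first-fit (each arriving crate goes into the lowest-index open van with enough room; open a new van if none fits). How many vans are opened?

  250 → van 1 (new)  [load 250/320]
  90 → van 2 (new)  [load 90/320]
  190 → van 2  [load 280/320]
  80 → van 3 (new)  [load 80/320]
  220 → van 3  [load 300/320]
  80 → van 4 (new)  [load 80/320]
  100 → van 4  [load 180/320]
  190 → van 5 (new)  [load 190/320]
  70 → van 1  [load 320/320]
  70 → van 4  [load 250/320]
  80 → van 5  [load 270/320]
5 vans opened.

5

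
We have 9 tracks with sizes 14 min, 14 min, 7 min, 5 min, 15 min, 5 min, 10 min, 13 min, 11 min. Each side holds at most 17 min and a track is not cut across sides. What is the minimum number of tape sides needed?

Total = 15 + 14 + 14 + 13 + 11 + 10 + 7 + 5 + 5 = 94 min.
Lower bound: ⌈94/17⌉ = 6 tape sides.
A packing using 7 tape sides:
  side 1: 15 = 15
  side 2: 14 = 14
  side 3: 14 = 14
  side 4: 13 = 13
  side 5: 11 + 5 = 16
  side 6: 10 + 7 = 17
  side 7: 5 = 5
No arrangement into 6 tape sides stays within capacity, so 7 is optimal.

7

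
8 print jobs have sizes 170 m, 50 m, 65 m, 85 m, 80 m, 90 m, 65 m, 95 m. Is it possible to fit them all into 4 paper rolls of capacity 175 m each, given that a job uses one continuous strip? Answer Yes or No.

No

Total = 700 m; ⌈700/175⌉ = 4.
The bound of 4 does not rule out 4, but exhaustive search shows no assignment into 4 paper rolls of capacity 175 m exists — the minimum is 5.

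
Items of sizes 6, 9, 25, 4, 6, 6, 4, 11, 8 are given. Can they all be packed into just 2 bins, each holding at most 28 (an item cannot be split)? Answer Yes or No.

Total = 79; ⌈79/28⌉ = 3.
At least 3 bins are required, but only 2 are allowed.

No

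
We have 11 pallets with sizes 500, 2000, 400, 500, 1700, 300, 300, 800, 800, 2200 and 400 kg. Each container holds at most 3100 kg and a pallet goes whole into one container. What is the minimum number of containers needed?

Total = 2200 + 2000 + 1700 + 800 + 800 + 500 + 500 + 400 + 400 + 300 + 300 = 9900 kg.
Lower bound: ⌈9900/3100⌉ = 4 containers.
A packing using 4 containers:
  container 1: 2200 + 800 = 3000
  container 2: 2000 + 800 + 300 = 3100
  container 3: 1700 + 500 + 500 + 400 = 3100
  container 4: 400 + 300 = 700
This matches the lower bound, so 4 is optimal.

4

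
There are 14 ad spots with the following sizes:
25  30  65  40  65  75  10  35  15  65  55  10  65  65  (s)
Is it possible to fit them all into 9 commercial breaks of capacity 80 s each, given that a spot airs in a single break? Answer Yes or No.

Yes

A valid assignment using 9 commercial breaks:
  break 1: 75 = 75
  break 2: 65 + 15 = 80
  break 3: 65 + 10 = 75
  break 4: 65 + 10 = 75
  break 5: 65 = 65
  break 6: 65 = 65
  break 7: 55 + 25 = 80
  break 8: 40 + 35 = 75
  break 9: 30 = 30
Every load is within 80 s, so 9 commercial breaks suffice.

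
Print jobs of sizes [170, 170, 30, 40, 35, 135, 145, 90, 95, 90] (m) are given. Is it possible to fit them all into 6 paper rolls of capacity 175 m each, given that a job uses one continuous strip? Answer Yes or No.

Total = 1000 m; ⌈1000/175⌉ = 6.
7 print jobs each exceed half the capacity and cannot share a roll, forcing at least 7 paper rolls.
At least 7 paper rolls are required, but only 6 are allowed.

No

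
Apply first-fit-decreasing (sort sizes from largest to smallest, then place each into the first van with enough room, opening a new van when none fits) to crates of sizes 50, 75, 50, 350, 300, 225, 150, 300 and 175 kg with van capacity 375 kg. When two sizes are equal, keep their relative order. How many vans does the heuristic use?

5

Sorted descending: 350, 300, 300, 225, 175, 150, 75, 50, 50.
  350 → van 1 (new)  [load 350/375]
  300 → van 2 (new)  [load 300/375]
  300 → van 3 (new)  [load 300/375]
  225 → van 4 (new)  [load 225/375]
  175 → van 5 (new)  [load 175/375]
  150 → van 4  [load 375/375]
  75 → van 2  [load 375/375]
  50 → van 3  [load 350/375]
  50 → van 5  [load 225/375]
5 vans opened.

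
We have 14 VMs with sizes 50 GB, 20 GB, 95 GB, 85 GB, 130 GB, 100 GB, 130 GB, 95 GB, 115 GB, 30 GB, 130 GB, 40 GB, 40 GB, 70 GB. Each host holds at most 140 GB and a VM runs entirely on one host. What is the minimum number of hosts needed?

Total = 130 + 130 + 130 + 115 + 100 + 95 + 95 + 85 + 70 + 50 + 40 + 40 + 30 + 20 = 1130 GB.
Lower bound: ⌈1130/140⌉ = 9 hosts.
A packing using 9 hosts:
  host 1: 130 = 130
  host 2: 130 = 130
  host 3: 130 = 130
  host 4: 115 + 20 = 135
  host 5: 100 + 40 = 140
  host 6: 95 + 40 = 135
  host 7: 95 + 30 = 125
  host 8: 85 + 50 = 135
  host 9: 70 = 70
This matches the lower bound, so 9 is optimal.

9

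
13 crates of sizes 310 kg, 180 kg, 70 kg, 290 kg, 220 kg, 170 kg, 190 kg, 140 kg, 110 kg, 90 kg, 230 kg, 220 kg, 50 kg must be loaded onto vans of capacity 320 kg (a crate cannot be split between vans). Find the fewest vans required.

Total = 310 + 290 + 230 + 220 + 220 + 190 + 180 + 170 + 140 + 110 + 90 + 70 + 50 = 2270 kg.
Lower bound: ⌈2270/320⌉ = 8 vans.
A packing using 8 vans:
  van 1: 310 = 310
  van 2: 290 = 290
  van 3: 230 + 90 = 320
  van 4: 220 + 70 = 290
  van 5: 220 + 50 = 270
  van 6: 190 + 110 = 300
  van 7: 180 + 140 = 320
  van 8: 170 = 170
This matches the lower bound, so 8 is optimal.

8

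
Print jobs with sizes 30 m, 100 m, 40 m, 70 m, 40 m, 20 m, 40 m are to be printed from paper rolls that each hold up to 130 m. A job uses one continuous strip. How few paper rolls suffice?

Total = 100 + 70 + 40 + 40 + 40 + 30 + 20 = 340 m.
Lower bound: ⌈340/130⌉ = 3 paper rolls.
A packing using 3 paper rolls:
  roll 1: 100 + 30 = 130
  roll 2: 70 + 40 + 20 = 130
  roll 3: 40 + 40 = 80
This matches the lower bound, so 3 is optimal.

3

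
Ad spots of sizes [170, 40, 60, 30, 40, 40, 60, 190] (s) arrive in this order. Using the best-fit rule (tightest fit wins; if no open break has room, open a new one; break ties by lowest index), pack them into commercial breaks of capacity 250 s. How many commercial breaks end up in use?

3

  170 → break 1 (new)  [load 170/250]
  40 → break 1  [load 210/250]
  60 → break 2 (new)  [load 60/250]
  30 → break 1  [load 240/250]
  40 → break 2  [load 100/250]
  40 → break 2  [load 140/250]
  60 → break 2  [load 200/250]
  190 → break 3 (new)  [load 190/250]
3 commercial breaks opened.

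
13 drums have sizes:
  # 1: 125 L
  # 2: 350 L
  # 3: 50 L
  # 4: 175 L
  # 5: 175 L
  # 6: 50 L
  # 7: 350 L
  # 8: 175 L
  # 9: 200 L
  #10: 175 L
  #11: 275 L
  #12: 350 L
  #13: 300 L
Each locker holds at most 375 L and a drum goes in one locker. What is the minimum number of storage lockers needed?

Total = 350 + 350 + 350 + 300 + 275 + 200 + 175 + 175 + 175 + 175 + 125 + 50 + 50 = 2750 L.
Lower bound: ⌈2750/375⌉ = 8 storage lockers.
A packing using 8 storage lockers:
  locker 1: 350 = 350
  locker 2: 350 = 350
  locker 3: 350 = 350
  locker 4: 300 + 50 = 350
  locker 5: 275 + 50 = 325
  locker 6: 200 + 175 = 375
  locker 7: 175 + 175 = 350
  locker 8: 175 + 125 = 300
This matches the lower bound, so 8 is optimal.

8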